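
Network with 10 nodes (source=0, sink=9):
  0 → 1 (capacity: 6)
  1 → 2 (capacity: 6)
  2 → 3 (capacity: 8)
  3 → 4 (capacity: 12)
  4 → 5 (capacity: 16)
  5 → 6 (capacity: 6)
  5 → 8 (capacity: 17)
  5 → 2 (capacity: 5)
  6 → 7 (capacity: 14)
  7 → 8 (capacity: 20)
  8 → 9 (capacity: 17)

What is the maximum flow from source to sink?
Maximum flow = 6

Max flow: 6

Flow assignment:
  0 → 1: 6/6
  1 → 2: 6/6
  2 → 3: 6/8
  3 → 4: 6/12
  4 → 5: 6/16
  5 → 8: 6/17
  8 → 9: 6/17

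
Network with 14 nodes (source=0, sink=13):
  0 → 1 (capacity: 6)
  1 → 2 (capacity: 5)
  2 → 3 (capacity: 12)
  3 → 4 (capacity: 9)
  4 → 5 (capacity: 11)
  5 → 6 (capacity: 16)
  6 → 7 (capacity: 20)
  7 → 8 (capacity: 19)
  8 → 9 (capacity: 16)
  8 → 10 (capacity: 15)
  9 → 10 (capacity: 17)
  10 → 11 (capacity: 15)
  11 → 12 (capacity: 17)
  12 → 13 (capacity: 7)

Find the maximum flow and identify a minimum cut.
Max flow = 5, Min cut edges: (1,2)

Maximum flow: 5
Minimum cut: (1,2)
Partition: S = [0, 1], T = [2, 3, 4, 5, 6, 7, 8, 9, 10, 11, 12, 13]

Max-flow min-cut theorem verified: both equal 5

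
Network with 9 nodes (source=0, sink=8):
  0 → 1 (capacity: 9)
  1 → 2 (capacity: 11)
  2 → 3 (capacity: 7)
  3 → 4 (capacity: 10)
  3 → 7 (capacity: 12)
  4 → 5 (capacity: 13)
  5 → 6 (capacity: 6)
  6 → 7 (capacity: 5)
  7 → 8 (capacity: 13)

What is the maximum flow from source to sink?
Maximum flow = 7

Max flow: 7

Flow assignment:
  0 → 1: 7/9
  1 → 2: 7/11
  2 → 3: 7/7
  3 → 7: 7/12
  7 → 8: 7/13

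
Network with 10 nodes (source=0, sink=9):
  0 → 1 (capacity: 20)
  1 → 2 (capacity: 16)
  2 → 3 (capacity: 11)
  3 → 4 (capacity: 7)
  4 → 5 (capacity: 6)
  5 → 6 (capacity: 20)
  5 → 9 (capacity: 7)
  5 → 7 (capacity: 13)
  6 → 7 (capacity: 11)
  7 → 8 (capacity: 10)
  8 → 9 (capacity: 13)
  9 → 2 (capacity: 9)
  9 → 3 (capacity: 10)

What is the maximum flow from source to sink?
Maximum flow = 6

Max flow: 6

Flow assignment:
  0 → 1: 6/20
  1 → 2: 6/16
  2 → 3: 6/11
  3 → 4: 6/7
  4 → 5: 6/6
  5 → 9: 6/7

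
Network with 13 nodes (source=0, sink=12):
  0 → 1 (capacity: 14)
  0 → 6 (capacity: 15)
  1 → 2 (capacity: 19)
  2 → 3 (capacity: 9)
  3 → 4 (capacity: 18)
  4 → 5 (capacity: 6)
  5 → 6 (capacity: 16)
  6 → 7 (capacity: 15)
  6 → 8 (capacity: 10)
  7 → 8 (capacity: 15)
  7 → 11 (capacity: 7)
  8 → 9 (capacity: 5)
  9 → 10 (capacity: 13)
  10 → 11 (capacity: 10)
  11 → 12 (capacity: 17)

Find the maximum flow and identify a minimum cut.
Max flow = 12, Min cut edges: (7,11), (8,9)

Maximum flow: 12
Minimum cut: (7,11), (8,9)
Partition: S = [0, 1, 2, 3, 4, 5, 6, 7, 8], T = [9, 10, 11, 12]

Max-flow min-cut theorem verified: both equal 12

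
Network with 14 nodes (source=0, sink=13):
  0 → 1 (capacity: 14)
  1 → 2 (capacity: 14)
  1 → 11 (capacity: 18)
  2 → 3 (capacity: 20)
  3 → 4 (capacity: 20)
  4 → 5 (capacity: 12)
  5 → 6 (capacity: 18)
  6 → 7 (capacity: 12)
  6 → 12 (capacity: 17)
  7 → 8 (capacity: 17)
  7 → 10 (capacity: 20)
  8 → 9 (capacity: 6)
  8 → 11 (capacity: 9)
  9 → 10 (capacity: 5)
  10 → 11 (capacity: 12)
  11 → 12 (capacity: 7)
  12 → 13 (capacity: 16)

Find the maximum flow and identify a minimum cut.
Max flow = 14, Min cut edges: (0,1)

Maximum flow: 14
Minimum cut: (0,1)
Partition: S = [0], T = [1, 2, 3, 4, 5, 6, 7, 8, 9, 10, 11, 12, 13]

Max-flow min-cut theorem verified: both equal 14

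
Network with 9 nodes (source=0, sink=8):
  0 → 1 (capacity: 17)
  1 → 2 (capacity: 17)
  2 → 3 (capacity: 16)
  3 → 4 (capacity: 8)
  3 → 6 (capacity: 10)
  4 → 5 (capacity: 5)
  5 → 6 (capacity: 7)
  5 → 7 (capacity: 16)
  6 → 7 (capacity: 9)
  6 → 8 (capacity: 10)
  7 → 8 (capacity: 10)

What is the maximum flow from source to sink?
Maximum flow = 15

Max flow: 15

Flow assignment:
  0 → 1: 15/17
  1 → 2: 15/17
  2 → 3: 15/16
  3 → 4: 5/8
  3 → 6: 10/10
  4 → 5: 5/5
  5 → 6: 5/7
  6 → 7: 5/9
  6 → 8: 10/10
  7 → 8: 5/10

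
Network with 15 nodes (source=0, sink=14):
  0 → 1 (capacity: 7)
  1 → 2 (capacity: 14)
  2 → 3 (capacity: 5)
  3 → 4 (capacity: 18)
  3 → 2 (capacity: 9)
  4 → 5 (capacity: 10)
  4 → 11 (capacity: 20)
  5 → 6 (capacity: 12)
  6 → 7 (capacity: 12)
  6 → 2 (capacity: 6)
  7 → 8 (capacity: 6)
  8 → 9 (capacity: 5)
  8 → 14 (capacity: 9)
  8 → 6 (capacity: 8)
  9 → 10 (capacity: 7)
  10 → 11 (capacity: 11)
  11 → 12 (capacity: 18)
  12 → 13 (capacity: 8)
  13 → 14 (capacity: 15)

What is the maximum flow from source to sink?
Maximum flow = 5

Max flow: 5

Flow assignment:
  0 → 1: 5/7
  1 → 2: 5/14
  2 → 3: 5/5
  3 → 4: 5/18
  4 → 11: 5/20
  11 → 12: 5/18
  12 → 13: 5/8
  13 → 14: 5/15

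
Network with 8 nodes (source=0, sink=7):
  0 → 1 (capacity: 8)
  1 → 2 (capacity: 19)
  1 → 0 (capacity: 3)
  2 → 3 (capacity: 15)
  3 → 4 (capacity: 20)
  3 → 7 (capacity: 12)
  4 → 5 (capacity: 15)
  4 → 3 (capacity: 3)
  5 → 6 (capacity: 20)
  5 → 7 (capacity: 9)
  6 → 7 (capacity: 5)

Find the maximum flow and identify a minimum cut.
Max flow = 8, Min cut edges: (0,1)

Maximum flow: 8
Minimum cut: (0,1)
Partition: S = [0], T = [1, 2, 3, 4, 5, 6, 7]

Max-flow min-cut theorem verified: both equal 8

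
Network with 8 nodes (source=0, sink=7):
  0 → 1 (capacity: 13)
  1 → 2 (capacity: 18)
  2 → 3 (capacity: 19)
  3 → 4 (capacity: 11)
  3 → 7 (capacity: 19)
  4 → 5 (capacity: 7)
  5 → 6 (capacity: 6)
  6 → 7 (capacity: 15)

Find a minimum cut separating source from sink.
Min cut value = 13, edges: (0,1)

Min cut value: 13
Partition: S = [0], T = [1, 2, 3, 4, 5, 6, 7]
Cut edges: (0,1)

By max-flow min-cut theorem, max flow = min cut = 13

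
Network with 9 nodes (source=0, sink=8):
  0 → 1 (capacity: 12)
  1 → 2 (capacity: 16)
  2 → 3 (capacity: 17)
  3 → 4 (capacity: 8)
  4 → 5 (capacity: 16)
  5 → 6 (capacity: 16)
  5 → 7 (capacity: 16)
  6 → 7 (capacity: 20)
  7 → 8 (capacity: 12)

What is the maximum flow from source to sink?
Maximum flow = 8

Max flow: 8

Flow assignment:
  0 → 1: 8/12
  1 → 2: 8/16
  2 → 3: 8/17
  3 → 4: 8/8
  4 → 5: 8/16
  5 → 7: 8/16
  7 → 8: 8/12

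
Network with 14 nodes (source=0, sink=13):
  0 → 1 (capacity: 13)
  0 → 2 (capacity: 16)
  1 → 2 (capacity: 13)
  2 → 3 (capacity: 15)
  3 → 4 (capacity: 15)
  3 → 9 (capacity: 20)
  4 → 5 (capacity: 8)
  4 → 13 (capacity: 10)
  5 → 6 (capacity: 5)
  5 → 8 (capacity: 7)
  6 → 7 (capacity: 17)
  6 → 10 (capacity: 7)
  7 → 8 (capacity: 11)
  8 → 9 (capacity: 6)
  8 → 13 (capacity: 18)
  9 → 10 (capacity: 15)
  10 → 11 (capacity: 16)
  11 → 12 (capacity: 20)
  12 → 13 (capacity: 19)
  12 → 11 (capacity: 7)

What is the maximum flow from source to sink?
Maximum flow = 15

Max flow: 15

Flow assignment:
  0 → 2: 15/16
  2 → 3: 15/15
  3 → 4: 15/15
  4 → 5: 5/8
  4 → 13: 10/10
  5 → 8: 5/7
  8 → 13: 5/18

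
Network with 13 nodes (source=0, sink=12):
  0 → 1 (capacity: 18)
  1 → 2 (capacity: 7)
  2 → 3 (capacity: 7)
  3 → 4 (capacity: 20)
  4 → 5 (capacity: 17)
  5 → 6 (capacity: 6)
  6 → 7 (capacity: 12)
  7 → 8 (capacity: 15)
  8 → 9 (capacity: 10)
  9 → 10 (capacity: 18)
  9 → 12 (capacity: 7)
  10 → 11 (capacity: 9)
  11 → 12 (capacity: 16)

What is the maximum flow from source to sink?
Maximum flow = 6

Max flow: 6

Flow assignment:
  0 → 1: 6/18
  1 → 2: 6/7
  2 → 3: 6/7
  3 → 4: 6/20
  4 → 5: 6/17
  5 → 6: 6/6
  6 → 7: 6/12
  7 → 8: 6/15
  8 → 9: 6/10
  9 → 12: 6/7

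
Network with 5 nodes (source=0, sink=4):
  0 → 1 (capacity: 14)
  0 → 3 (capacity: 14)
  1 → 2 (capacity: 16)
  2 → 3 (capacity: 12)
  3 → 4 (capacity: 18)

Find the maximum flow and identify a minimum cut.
Max flow = 18, Min cut edges: (3,4)

Maximum flow: 18
Minimum cut: (3,4)
Partition: S = [0, 1, 2, 3], T = [4]

Max-flow min-cut theorem verified: both equal 18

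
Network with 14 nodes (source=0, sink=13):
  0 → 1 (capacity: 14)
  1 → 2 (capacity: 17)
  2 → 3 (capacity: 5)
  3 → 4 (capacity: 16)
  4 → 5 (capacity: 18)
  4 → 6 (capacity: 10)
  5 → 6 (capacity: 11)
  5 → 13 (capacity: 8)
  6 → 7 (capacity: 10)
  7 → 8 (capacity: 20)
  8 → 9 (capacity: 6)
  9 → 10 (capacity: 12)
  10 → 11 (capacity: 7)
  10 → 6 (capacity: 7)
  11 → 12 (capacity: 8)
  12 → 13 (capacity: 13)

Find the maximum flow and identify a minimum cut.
Max flow = 5, Min cut edges: (2,3)

Maximum flow: 5
Minimum cut: (2,3)
Partition: S = [0, 1, 2], T = [3, 4, 5, 6, 7, 8, 9, 10, 11, 12, 13]

Max-flow min-cut theorem verified: both equal 5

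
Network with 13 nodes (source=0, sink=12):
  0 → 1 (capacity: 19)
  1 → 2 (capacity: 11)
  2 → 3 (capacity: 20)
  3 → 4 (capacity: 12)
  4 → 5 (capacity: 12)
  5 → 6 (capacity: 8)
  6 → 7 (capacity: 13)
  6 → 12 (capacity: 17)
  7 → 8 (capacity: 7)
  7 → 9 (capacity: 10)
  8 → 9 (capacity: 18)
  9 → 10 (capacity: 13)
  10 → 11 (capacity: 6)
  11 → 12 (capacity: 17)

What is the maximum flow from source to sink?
Maximum flow = 8

Max flow: 8

Flow assignment:
  0 → 1: 8/19
  1 → 2: 8/11
  2 → 3: 8/20
  3 → 4: 8/12
  4 → 5: 8/12
  5 → 6: 8/8
  6 → 12: 8/17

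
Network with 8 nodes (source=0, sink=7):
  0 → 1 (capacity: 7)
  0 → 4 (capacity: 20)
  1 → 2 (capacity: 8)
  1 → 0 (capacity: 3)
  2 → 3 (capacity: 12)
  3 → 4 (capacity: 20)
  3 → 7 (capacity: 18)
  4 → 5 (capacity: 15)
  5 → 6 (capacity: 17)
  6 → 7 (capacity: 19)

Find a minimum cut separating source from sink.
Min cut value = 22, edges: (0,1), (4,5)

Min cut value: 22
Partition: S = [0, 4], T = [1, 2, 3, 5, 6, 7]
Cut edges: (0,1), (4,5)

By max-flow min-cut theorem, max flow = min cut = 22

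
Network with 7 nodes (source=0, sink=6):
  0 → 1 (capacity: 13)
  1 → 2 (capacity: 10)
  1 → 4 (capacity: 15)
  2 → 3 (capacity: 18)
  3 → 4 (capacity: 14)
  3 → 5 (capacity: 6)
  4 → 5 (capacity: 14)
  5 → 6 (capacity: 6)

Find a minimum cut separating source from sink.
Min cut value = 6, edges: (5,6)

Min cut value: 6
Partition: S = [0, 1, 2, 3, 4, 5], T = [6]
Cut edges: (5,6)

By max-flow min-cut theorem, max flow = min cut = 6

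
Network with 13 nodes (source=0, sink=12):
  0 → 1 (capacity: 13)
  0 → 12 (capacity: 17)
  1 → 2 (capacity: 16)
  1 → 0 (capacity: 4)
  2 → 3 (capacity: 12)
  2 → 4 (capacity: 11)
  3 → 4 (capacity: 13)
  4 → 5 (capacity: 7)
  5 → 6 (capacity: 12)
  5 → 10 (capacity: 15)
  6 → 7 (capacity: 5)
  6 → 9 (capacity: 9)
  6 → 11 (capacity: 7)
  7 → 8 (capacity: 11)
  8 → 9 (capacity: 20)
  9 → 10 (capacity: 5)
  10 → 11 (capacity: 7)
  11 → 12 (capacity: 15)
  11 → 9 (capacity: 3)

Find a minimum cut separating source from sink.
Min cut value = 24, edges: (0,12), (4,5)

Min cut value: 24
Partition: S = [0, 1, 2, 3, 4], T = [5, 6, 7, 8, 9, 10, 11, 12]
Cut edges: (0,12), (4,5)

By max-flow min-cut theorem, max flow = min cut = 24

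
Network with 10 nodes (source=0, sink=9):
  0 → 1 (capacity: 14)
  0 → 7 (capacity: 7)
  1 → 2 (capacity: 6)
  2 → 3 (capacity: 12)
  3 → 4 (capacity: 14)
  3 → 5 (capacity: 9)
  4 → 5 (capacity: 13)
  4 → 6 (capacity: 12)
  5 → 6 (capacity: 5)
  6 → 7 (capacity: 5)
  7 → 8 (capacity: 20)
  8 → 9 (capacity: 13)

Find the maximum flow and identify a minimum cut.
Max flow = 12, Min cut edges: (0,7), (6,7)

Maximum flow: 12
Minimum cut: (0,7), (6,7)
Partition: S = [0, 1, 2, 3, 4, 5, 6], T = [7, 8, 9]

Max-flow min-cut theorem verified: both equal 12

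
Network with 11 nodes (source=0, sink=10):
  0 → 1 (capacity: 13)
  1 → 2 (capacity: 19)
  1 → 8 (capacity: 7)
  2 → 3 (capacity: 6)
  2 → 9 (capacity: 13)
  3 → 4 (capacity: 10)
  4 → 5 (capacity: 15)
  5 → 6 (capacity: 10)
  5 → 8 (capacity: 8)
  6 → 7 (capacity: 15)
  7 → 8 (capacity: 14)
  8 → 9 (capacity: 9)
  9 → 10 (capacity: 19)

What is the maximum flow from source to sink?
Maximum flow = 13

Max flow: 13

Flow assignment:
  0 → 1: 13/13
  1 → 2: 13/19
  2 → 9: 13/13
  9 → 10: 13/19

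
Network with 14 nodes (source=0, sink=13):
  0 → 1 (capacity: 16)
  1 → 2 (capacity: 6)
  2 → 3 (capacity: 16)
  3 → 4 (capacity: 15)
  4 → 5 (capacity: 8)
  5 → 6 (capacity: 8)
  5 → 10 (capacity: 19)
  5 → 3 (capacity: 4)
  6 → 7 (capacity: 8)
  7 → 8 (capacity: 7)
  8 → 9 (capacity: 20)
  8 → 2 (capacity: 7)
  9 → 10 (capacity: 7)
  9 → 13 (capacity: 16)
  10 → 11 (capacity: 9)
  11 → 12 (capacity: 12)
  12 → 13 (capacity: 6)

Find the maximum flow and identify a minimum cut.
Max flow = 6, Min cut edges: (1,2)

Maximum flow: 6
Minimum cut: (1,2)
Partition: S = [0, 1], T = [2, 3, 4, 5, 6, 7, 8, 9, 10, 11, 12, 13]

Max-flow min-cut theorem verified: both equal 6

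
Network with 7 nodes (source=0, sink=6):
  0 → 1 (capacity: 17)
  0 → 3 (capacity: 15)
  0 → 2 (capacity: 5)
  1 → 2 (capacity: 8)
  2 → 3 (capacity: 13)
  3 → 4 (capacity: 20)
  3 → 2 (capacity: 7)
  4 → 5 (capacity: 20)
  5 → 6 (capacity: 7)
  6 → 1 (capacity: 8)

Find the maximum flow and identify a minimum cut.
Max flow = 7, Min cut edges: (5,6)

Maximum flow: 7
Minimum cut: (5,6)
Partition: S = [0, 1, 2, 3, 4, 5], T = [6]

Max-flow min-cut theorem verified: both equal 7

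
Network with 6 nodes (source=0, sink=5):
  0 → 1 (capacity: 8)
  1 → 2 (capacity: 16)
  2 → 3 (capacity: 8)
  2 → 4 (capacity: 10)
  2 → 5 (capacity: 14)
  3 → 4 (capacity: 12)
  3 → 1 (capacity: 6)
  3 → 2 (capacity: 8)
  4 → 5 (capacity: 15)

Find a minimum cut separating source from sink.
Min cut value = 8, edges: (0,1)

Min cut value: 8
Partition: S = [0], T = [1, 2, 3, 4, 5]
Cut edges: (0,1)

By max-flow min-cut theorem, max flow = min cut = 8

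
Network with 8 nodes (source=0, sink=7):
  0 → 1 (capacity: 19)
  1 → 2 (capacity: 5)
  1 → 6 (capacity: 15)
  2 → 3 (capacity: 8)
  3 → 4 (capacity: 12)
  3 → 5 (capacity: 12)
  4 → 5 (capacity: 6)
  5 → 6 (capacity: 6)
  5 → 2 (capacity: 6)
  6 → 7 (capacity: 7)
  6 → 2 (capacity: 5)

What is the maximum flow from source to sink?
Maximum flow = 7

Max flow: 7

Flow assignment:
  0 → 1: 7/19
  1 → 6: 7/15
  2 → 3: 4/8
  3 → 5: 4/12
  5 → 6: 4/6
  6 → 7: 7/7
  6 → 2: 4/5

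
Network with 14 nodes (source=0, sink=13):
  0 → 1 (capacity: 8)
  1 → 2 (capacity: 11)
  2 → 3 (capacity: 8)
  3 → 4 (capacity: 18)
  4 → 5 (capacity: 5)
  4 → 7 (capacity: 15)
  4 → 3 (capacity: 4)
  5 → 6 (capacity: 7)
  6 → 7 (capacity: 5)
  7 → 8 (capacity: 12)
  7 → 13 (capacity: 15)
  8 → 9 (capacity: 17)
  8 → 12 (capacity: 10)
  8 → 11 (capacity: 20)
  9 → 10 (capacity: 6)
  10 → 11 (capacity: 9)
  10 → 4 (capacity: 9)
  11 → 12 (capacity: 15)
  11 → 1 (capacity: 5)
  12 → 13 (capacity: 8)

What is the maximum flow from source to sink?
Maximum flow = 8

Max flow: 8

Flow assignment:
  0 → 1: 8/8
  1 → 2: 8/11
  2 → 3: 8/8
  3 → 4: 8/18
  4 → 7: 8/15
  7 → 13: 8/15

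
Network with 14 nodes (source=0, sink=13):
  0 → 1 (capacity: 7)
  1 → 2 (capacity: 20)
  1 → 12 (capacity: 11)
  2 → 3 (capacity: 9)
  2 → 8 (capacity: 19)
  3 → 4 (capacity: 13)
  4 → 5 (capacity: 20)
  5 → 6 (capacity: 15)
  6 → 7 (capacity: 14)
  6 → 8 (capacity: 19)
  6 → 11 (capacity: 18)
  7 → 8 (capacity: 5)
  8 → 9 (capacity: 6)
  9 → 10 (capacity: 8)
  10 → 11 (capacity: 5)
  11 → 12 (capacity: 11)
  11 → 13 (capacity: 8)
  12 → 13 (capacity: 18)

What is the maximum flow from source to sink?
Maximum flow = 7

Max flow: 7

Flow assignment:
  0 → 1: 7/7
  1 → 12: 7/11
  12 → 13: 7/18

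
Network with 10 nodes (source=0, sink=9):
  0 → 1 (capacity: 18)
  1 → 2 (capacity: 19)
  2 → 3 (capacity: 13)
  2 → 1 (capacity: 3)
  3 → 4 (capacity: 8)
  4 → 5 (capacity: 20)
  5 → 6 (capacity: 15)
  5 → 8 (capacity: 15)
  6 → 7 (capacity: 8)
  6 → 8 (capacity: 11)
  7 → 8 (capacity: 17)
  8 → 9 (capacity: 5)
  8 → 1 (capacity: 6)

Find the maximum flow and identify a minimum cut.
Max flow = 5, Min cut edges: (8,9)

Maximum flow: 5
Minimum cut: (8,9)
Partition: S = [0, 1, 2, 3, 4, 5, 6, 7, 8], T = [9]

Max-flow min-cut theorem verified: both equal 5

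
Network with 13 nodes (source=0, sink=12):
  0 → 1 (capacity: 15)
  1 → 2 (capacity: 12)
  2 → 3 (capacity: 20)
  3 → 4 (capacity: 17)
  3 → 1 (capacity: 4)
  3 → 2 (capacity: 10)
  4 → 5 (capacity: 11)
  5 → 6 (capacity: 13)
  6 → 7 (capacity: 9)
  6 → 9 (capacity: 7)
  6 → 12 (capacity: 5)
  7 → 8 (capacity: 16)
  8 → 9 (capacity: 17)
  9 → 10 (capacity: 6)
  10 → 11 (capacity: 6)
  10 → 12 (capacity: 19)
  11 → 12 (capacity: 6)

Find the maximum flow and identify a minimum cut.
Max flow = 11, Min cut edges: (6,12), (9,10)

Maximum flow: 11
Minimum cut: (6,12), (9,10)
Partition: S = [0, 1, 2, 3, 4, 5, 6, 7, 8, 9], T = [10, 11, 12]

Max-flow min-cut theorem verified: both equal 11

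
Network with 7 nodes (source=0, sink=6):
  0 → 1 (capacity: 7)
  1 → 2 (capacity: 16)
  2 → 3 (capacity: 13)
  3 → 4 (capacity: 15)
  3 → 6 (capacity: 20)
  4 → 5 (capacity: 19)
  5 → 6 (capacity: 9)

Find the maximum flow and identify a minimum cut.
Max flow = 7, Min cut edges: (0,1)

Maximum flow: 7
Minimum cut: (0,1)
Partition: S = [0], T = [1, 2, 3, 4, 5, 6]

Max-flow min-cut theorem verified: both equal 7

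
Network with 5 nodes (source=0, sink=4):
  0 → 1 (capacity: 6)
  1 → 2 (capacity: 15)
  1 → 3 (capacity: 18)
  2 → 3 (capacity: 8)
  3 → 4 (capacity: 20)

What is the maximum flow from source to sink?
Maximum flow = 6

Max flow: 6

Flow assignment:
  0 → 1: 6/6
  1 → 3: 6/18
  3 → 4: 6/20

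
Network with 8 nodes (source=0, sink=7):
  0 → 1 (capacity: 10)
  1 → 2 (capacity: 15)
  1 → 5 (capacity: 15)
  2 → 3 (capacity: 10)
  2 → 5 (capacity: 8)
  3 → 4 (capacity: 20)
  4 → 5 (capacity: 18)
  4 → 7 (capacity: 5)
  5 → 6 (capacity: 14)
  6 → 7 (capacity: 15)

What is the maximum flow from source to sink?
Maximum flow = 10

Max flow: 10

Flow assignment:
  0 → 1: 10/10
  1 → 5: 10/15
  5 → 6: 10/14
  6 → 7: 10/15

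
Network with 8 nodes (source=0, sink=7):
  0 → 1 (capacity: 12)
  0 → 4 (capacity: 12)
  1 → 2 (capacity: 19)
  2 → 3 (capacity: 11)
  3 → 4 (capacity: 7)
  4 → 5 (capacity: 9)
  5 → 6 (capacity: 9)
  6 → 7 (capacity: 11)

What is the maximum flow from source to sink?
Maximum flow = 9

Max flow: 9

Flow assignment:
  0 → 1: 7/12
  0 → 4: 2/12
  1 → 2: 7/19
  2 → 3: 7/11
  3 → 4: 7/7
  4 → 5: 9/9
  5 → 6: 9/9
  6 → 7: 9/11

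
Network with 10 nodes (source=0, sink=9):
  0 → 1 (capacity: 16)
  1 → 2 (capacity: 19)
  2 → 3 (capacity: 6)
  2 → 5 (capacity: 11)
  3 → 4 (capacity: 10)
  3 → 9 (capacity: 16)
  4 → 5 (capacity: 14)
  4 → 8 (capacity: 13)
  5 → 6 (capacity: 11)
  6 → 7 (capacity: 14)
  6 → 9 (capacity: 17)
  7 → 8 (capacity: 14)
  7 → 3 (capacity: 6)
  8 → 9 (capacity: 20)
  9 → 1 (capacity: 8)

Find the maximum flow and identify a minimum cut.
Max flow = 16, Min cut edges: (0,1)

Maximum flow: 16
Minimum cut: (0,1)
Partition: S = [0], T = [1, 2, 3, 4, 5, 6, 7, 8, 9]

Max-flow min-cut theorem verified: both equal 16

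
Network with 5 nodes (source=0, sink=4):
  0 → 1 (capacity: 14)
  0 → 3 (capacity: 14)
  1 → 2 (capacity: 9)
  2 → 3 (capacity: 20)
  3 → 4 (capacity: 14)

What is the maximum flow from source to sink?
Maximum flow = 14

Max flow: 14

Flow assignment:
  0 → 1: 9/14
  0 → 3: 5/14
  1 → 2: 9/9
  2 → 3: 9/20
  3 → 4: 14/14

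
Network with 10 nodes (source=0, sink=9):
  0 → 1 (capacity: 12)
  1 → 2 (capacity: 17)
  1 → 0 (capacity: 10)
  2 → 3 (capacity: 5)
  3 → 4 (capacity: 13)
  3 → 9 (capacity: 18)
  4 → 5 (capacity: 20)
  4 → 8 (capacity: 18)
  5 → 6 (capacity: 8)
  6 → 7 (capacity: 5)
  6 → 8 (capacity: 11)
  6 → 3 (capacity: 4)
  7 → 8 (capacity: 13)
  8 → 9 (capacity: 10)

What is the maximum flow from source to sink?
Maximum flow = 5

Max flow: 5

Flow assignment:
  0 → 1: 5/12
  1 → 2: 5/17
  2 → 3: 5/5
  3 → 9: 5/18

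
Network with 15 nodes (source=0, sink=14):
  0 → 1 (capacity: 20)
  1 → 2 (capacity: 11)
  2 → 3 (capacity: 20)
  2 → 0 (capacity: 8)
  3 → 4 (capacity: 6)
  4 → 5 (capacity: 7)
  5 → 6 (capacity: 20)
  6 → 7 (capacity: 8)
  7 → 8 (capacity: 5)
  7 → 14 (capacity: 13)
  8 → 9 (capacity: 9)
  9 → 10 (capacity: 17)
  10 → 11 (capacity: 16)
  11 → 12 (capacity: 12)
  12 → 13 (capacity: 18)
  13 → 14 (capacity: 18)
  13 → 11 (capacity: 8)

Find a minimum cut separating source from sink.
Min cut value = 6, edges: (3,4)

Min cut value: 6
Partition: S = [0, 1, 2, 3], T = [4, 5, 6, 7, 8, 9, 10, 11, 12, 13, 14]
Cut edges: (3,4)

By max-flow min-cut theorem, max flow = min cut = 6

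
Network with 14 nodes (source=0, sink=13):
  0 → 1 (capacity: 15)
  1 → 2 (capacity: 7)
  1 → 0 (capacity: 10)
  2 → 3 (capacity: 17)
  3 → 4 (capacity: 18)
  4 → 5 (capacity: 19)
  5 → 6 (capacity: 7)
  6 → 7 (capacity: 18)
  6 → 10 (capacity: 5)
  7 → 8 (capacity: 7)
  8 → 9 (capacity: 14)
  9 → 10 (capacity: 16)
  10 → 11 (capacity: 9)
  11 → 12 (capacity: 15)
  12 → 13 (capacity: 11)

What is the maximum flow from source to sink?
Maximum flow = 7

Max flow: 7

Flow assignment:
  0 → 1: 7/15
  1 → 2: 7/7
  2 → 3: 7/17
  3 → 4: 7/18
  4 → 5: 7/19
  5 → 6: 7/7
  6 → 7: 2/18
  6 → 10: 5/5
  7 → 8: 2/7
  8 → 9: 2/14
  9 → 10: 2/16
  10 → 11: 7/9
  11 → 12: 7/15
  12 → 13: 7/11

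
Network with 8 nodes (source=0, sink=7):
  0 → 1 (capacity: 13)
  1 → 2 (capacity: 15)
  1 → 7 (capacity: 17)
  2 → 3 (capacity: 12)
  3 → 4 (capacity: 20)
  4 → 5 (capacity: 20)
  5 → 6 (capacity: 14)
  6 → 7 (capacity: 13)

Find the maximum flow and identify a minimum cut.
Max flow = 13, Min cut edges: (0,1)

Maximum flow: 13
Minimum cut: (0,1)
Partition: S = [0], T = [1, 2, 3, 4, 5, 6, 7]

Max-flow min-cut theorem verified: both equal 13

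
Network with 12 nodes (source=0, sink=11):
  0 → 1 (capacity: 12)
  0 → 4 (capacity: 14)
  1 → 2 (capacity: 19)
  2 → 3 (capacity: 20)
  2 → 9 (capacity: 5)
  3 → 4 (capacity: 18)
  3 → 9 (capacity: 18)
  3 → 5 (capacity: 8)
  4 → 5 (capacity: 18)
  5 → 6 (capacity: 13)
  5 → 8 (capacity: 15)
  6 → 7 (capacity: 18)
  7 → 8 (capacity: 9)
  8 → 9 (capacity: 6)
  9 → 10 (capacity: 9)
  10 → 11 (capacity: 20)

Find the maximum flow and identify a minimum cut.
Max flow = 9, Min cut edges: (9,10)

Maximum flow: 9
Minimum cut: (9,10)
Partition: S = [0, 1, 2, 3, 4, 5, 6, 7, 8, 9], T = [10, 11]

Max-flow min-cut theorem verified: both equal 9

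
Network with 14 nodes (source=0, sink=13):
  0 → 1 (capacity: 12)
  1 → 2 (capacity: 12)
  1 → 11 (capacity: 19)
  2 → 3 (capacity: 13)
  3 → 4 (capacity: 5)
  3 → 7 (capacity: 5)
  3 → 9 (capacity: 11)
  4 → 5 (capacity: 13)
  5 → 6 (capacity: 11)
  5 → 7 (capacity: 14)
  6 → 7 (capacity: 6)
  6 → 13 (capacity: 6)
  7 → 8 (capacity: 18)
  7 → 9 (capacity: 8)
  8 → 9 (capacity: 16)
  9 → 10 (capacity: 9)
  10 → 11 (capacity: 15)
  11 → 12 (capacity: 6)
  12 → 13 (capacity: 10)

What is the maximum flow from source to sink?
Maximum flow = 11

Max flow: 11

Flow assignment:
  0 → 1: 11/12
  1 → 2: 5/12
  1 → 11: 6/19
  2 → 3: 5/13
  3 → 4: 5/5
  4 → 5: 5/13
  5 → 6: 5/11
  6 → 13: 5/6
  11 → 12: 6/6
  12 → 13: 6/10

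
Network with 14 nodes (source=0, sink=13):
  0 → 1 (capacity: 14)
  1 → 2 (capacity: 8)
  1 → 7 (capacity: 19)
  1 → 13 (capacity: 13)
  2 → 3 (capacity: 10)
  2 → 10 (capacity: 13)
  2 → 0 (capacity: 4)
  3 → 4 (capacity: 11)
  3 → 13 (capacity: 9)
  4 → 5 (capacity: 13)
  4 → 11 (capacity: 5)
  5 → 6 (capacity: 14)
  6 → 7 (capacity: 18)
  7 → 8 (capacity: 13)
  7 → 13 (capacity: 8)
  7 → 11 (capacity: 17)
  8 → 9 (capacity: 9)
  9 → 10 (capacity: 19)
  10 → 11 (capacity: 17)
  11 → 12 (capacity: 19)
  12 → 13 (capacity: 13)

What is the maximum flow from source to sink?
Maximum flow = 14

Max flow: 14

Flow assignment:
  0 → 1: 14/14
  1 → 7: 1/19
  1 → 13: 13/13
  7 → 13: 1/8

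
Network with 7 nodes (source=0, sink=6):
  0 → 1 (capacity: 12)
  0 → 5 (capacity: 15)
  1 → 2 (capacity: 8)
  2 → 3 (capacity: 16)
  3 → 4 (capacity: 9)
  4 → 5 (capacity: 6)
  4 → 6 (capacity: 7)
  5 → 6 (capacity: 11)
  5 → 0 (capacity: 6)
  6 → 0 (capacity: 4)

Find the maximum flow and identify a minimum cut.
Max flow = 18, Min cut edges: (4,6), (5,6)

Maximum flow: 18
Minimum cut: (4,6), (5,6)
Partition: S = [0, 1, 2, 3, 4, 5], T = [6]

Max-flow min-cut theorem verified: both equal 18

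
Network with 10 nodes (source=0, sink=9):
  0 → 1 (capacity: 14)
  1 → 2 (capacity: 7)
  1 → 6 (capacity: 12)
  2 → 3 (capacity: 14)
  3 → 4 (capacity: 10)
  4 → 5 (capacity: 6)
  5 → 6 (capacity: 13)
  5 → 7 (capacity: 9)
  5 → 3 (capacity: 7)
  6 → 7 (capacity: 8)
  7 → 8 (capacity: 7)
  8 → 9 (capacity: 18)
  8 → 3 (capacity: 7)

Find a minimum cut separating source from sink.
Min cut value = 7, edges: (7,8)

Min cut value: 7
Partition: S = [0, 1, 2, 3, 4, 5, 6, 7], T = [8, 9]
Cut edges: (7,8)

By max-flow min-cut theorem, max flow = min cut = 7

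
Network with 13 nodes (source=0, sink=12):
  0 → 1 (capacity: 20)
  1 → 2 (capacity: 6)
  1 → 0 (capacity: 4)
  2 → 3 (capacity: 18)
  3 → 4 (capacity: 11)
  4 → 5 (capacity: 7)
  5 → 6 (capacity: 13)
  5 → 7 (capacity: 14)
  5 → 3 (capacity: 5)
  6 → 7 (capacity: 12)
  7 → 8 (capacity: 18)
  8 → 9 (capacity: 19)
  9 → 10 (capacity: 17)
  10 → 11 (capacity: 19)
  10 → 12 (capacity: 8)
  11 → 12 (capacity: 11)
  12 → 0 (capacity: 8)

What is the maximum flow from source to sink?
Maximum flow = 6

Max flow: 6

Flow assignment:
  0 → 1: 6/20
  1 → 2: 6/6
  2 → 3: 6/18
  3 → 4: 6/11
  4 → 5: 6/7
  5 → 7: 6/14
  7 → 8: 6/18
  8 → 9: 6/19
  9 → 10: 6/17
  10 → 12: 6/8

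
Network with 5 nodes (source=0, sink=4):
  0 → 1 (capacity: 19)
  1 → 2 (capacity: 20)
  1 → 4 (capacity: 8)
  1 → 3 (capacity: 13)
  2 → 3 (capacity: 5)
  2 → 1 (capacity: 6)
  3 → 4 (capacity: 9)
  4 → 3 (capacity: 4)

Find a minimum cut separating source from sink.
Min cut value = 17, edges: (1,4), (3,4)

Min cut value: 17
Partition: S = [0, 1, 2, 3], T = [4]
Cut edges: (1,4), (3,4)

By max-flow min-cut theorem, max flow = min cut = 17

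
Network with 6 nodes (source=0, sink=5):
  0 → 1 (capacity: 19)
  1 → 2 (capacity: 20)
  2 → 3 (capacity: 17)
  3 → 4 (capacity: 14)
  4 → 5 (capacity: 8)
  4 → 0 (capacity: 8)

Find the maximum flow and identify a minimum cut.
Max flow = 8, Min cut edges: (4,5)

Maximum flow: 8
Minimum cut: (4,5)
Partition: S = [0, 1, 2, 3, 4], T = [5]

Max-flow min-cut theorem verified: both equal 8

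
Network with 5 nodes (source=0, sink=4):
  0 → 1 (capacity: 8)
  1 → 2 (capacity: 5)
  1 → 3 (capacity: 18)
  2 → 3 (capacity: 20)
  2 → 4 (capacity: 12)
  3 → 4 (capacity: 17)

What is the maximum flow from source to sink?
Maximum flow = 8

Max flow: 8

Flow assignment:
  0 → 1: 8/8
  1 → 2: 5/5
  1 → 3: 3/18
  2 → 4: 5/12
  3 → 4: 3/17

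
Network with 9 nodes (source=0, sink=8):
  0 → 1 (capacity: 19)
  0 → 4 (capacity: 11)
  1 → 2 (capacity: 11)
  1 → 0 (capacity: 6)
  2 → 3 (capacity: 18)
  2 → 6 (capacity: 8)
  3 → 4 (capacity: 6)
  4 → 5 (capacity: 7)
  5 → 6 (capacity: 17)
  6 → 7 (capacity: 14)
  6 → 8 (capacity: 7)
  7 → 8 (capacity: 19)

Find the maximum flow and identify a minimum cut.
Max flow = 15, Min cut edges: (2,6), (4,5)

Maximum flow: 15
Minimum cut: (2,6), (4,5)
Partition: S = [0, 1, 2, 3, 4], T = [5, 6, 7, 8]

Max-flow min-cut theorem verified: both equal 15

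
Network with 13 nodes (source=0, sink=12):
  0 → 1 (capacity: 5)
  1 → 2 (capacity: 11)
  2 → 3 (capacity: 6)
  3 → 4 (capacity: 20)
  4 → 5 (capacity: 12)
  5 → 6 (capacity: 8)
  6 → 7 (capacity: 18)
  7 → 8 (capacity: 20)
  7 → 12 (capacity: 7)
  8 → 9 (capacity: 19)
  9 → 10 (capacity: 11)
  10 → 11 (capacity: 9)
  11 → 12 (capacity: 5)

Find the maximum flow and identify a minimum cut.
Max flow = 5, Min cut edges: (0,1)

Maximum flow: 5
Minimum cut: (0,1)
Partition: S = [0], T = [1, 2, 3, 4, 5, 6, 7, 8, 9, 10, 11, 12]

Max-flow min-cut theorem verified: both equal 5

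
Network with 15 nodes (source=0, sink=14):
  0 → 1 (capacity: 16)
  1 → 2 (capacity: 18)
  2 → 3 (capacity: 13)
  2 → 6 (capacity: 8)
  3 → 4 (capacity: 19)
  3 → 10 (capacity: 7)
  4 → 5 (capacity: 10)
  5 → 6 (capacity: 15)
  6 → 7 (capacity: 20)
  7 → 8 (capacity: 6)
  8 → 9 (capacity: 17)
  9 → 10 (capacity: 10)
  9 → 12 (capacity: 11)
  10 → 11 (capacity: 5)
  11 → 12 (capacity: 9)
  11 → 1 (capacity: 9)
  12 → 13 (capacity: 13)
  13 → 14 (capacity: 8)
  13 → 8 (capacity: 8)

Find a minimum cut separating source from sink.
Min cut value = 8, edges: (13,14)

Min cut value: 8
Partition: S = [0, 1, 2, 3, 4, 5, 6, 7, 8, 9, 10, 11, 12, 13], T = [14]
Cut edges: (13,14)

By max-flow min-cut theorem, max flow = min cut = 8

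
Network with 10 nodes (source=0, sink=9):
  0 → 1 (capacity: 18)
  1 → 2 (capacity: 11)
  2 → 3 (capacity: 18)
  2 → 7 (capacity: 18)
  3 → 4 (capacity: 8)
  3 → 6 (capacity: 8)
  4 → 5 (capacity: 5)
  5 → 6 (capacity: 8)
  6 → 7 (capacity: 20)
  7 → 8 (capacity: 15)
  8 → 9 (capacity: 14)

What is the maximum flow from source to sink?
Maximum flow = 11

Max flow: 11

Flow assignment:
  0 → 1: 11/18
  1 → 2: 11/11
  2 → 7: 11/18
  7 → 8: 11/15
  8 → 9: 11/14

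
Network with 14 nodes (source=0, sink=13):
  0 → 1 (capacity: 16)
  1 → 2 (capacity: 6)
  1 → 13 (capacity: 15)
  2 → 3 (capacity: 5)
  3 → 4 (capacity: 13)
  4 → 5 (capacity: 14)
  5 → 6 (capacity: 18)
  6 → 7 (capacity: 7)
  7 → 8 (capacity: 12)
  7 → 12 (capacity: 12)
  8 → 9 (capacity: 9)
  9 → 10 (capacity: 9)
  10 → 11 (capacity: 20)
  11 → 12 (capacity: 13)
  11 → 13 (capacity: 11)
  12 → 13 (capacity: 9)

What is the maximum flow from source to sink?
Maximum flow = 16

Max flow: 16

Flow assignment:
  0 → 1: 16/16
  1 → 2: 1/6
  1 → 13: 15/15
  2 → 3: 1/5
  3 → 4: 1/13
  4 → 5: 1/14
  5 → 6: 1/18
  6 → 7: 1/7
  7 → 12: 1/12
  12 → 13: 1/9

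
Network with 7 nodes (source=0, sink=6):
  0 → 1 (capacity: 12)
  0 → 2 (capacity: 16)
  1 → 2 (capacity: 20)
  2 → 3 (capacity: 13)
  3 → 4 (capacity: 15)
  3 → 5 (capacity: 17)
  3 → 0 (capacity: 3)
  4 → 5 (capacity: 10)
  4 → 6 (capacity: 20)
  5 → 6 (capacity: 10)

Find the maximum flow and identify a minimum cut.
Max flow = 13, Min cut edges: (2,3)

Maximum flow: 13
Minimum cut: (2,3)
Partition: S = [0, 1, 2], T = [3, 4, 5, 6]

Max-flow min-cut theorem verified: both equal 13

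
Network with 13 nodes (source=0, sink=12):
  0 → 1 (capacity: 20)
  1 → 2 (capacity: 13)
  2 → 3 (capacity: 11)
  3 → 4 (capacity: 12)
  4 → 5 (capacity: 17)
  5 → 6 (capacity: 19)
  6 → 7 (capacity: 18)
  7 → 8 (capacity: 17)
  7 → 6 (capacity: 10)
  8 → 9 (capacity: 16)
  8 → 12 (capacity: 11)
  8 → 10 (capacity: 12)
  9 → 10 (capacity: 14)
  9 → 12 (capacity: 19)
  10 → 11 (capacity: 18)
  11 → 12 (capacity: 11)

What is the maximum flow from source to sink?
Maximum flow = 11

Max flow: 11

Flow assignment:
  0 → 1: 11/20
  1 → 2: 11/13
  2 → 3: 11/11
  3 → 4: 11/12
  4 → 5: 11/17
  5 → 6: 11/19
  6 → 7: 11/18
  7 → 8: 11/17
  8 → 12: 11/11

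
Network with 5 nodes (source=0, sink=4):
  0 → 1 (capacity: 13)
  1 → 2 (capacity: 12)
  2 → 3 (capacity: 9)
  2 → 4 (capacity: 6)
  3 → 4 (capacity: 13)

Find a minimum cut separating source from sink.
Min cut value = 12, edges: (1,2)

Min cut value: 12
Partition: S = [0, 1], T = [2, 3, 4]
Cut edges: (1,2)

By max-flow min-cut theorem, max flow = min cut = 12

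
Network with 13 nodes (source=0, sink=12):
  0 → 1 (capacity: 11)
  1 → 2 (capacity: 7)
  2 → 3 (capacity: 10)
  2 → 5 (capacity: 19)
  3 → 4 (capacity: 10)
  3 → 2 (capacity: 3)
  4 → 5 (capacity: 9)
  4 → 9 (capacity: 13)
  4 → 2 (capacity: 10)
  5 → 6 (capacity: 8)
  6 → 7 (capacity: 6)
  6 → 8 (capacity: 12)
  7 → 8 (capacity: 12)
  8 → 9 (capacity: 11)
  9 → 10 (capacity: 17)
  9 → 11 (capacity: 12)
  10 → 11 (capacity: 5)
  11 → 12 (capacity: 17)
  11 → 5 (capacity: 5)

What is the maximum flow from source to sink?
Maximum flow = 7

Max flow: 7

Flow assignment:
  0 → 1: 7/11
  1 → 2: 7/7
  2 → 3: 7/10
  3 → 4: 7/10
  4 → 9: 7/13
  9 → 11: 7/12
  11 → 12: 7/17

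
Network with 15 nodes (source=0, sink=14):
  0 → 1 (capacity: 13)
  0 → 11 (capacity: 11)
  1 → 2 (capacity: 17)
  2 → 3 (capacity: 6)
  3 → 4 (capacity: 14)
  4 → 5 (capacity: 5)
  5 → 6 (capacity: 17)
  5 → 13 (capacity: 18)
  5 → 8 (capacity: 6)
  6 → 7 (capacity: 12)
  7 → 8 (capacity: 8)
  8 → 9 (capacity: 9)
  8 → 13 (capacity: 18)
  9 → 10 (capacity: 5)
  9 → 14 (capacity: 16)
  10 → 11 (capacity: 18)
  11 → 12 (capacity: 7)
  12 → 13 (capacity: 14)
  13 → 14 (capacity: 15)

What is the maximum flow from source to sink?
Maximum flow = 12

Max flow: 12

Flow assignment:
  0 → 1: 5/13
  0 → 11: 7/11
  1 → 2: 5/17
  2 → 3: 5/6
  3 → 4: 5/14
  4 → 5: 5/5
  5 → 13: 5/18
  11 → 12: 7/7
  12 → 13: 7/14
  13 → 14: 12/15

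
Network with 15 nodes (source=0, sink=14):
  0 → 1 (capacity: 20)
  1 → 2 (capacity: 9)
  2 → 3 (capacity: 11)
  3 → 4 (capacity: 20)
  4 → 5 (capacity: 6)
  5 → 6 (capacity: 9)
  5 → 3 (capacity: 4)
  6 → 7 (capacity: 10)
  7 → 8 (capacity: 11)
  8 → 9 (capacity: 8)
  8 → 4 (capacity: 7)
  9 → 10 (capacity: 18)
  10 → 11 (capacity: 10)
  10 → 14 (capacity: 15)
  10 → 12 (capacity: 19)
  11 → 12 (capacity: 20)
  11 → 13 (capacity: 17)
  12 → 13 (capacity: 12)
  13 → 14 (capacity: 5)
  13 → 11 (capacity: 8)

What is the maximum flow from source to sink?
Maximum flow = 6

Max flow: 6

Flow assignment:
  0 → 1: 6/20
  1 → 2: 6/9
  2 → 3: 6/11
  3 → 4: 6/20
  4 → 5: 6/6
  5 → 6: 6/9
  6 → 7: 6/10
  7 → 8: 6/11
  8 → 9: 6/8
  9 → 10: 6/18
  10 → 14: 6/15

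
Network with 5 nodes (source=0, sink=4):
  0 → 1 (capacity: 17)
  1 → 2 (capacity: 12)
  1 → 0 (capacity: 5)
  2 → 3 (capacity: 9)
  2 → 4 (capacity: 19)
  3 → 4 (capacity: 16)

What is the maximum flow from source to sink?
Maximum flow = 12

Max flow: 12

Flow assignment:
  0 → 1: 12/17
  1 → 2: 12/12
  2 → 4: 12/19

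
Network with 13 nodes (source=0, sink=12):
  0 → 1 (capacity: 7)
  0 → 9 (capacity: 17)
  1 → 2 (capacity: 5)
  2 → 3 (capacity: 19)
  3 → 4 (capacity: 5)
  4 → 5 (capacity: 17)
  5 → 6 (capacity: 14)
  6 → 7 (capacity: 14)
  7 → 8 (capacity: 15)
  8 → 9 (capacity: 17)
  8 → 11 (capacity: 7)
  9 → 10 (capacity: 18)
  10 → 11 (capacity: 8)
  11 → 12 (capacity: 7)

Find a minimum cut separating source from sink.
Min cut value = 7, edges: (11,12)

Min cut value: 7
Partition: S = [0, 1, 2, 3, 4, 5, 6, 7, 8, 9, 10, 11], T = [12]
Cut edges: (11,12)

By max-flow min-cut theorem, max flow = min cut = 7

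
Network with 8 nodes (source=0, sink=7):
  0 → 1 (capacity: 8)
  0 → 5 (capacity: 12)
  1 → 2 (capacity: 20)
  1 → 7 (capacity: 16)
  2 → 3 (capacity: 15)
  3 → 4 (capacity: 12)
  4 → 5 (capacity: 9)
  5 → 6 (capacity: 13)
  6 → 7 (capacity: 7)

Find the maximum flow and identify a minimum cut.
Max flow = 15, Min cut edges: (0,1), (6,7)

Maximum flow: 15
Minimum cut: (0,1), (6,7)
Partition: S = [0, 2, 3, 4, 5, 6], T = [1, 7]

Max-flow min-cut theorem verified: both equal 15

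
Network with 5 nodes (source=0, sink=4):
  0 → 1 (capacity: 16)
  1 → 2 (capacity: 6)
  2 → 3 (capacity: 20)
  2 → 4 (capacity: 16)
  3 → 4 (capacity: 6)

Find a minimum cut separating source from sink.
Min cut value = 6, edges: (1,2)

Min cut value: 6
Partition: S = [0, 1], T = [2, 3, 4]
Cut edges: (1,2)

By max-flow min-cut theorem, max flow = min cut = 6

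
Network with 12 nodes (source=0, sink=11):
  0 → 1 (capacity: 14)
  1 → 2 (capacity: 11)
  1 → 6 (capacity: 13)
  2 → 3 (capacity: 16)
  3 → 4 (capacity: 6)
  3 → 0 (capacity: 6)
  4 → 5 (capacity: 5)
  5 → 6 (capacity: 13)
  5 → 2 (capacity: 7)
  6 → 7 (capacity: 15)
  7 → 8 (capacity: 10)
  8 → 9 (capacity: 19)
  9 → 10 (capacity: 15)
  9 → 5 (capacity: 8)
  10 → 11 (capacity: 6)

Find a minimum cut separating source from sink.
Min cut value = 6, edges: (10,11)

Min cut value: 6
Partition: S = [0, 1, 2, 3, 4, 5, 6, 7, 8, 9, 10], T = [11]
Cut edges: (10,11)

By max-flow min-cut theorem, max flow = min cut = 6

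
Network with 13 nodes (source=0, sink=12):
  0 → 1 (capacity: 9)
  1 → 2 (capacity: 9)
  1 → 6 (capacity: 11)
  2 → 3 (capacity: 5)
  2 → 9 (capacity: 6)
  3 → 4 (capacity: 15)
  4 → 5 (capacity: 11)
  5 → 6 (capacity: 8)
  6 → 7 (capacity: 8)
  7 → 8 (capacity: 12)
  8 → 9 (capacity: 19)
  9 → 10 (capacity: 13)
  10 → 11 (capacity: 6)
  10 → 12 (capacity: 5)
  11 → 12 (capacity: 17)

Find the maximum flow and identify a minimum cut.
Max flow = 9, Min cut edges: (0,1)

Maximum flow: 9
Minimum cut: (0,1)
Partition: S = [0], T = [1, 2, 3, 4, 5, 6, 7, 8, 9, 10, 11, 12]

Max-flow min-cut theorem verified: both equal 9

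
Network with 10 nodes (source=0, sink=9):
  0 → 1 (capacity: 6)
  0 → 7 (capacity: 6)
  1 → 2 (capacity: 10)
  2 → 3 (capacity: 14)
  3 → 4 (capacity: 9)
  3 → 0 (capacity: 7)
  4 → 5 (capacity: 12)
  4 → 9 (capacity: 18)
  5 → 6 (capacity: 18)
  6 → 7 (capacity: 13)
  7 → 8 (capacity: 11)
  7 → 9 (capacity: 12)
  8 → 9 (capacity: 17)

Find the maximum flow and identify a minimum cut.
Max flow = 12, Min cut edges: (0,1), (0,7)

Maximum flow: 12
Minimum cut: (0,1), (0,7)
Partition: S = [0], T = [1, 2, 3, 4, 5, 6, 7, 8, 9]

Max-flow min-cut theorem verified: both equal 12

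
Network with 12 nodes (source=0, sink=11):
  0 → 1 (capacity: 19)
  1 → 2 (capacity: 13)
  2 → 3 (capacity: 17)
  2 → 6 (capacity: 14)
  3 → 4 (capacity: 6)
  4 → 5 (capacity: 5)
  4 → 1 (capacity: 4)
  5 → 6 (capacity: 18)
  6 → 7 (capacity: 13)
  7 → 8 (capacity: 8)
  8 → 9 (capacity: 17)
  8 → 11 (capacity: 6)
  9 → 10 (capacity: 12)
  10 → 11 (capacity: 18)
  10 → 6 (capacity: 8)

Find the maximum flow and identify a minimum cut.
Max flow = 8, Min cut edges: (7,8)

Maximum flow: 8
Minimum cut: (7,8)
Partition: S = [0, 1, 2, 3, 4, 5, 6, 7], T = [8, 9, 10, 11]

Max-flow min-cut theorem verified: both equal 8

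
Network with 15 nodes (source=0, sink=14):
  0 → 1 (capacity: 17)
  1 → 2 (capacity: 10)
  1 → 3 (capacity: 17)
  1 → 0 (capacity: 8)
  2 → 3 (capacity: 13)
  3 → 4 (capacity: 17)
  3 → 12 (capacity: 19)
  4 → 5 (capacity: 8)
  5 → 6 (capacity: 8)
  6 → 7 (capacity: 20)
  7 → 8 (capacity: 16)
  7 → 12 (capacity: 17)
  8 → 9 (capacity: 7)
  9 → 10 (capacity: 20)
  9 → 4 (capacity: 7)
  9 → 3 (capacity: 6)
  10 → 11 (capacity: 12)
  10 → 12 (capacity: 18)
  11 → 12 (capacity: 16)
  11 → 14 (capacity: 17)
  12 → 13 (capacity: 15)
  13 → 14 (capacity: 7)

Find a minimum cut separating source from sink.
Min cut value = 14, edges: (8,9), (13,14)

Min cut value: 14
Partition: S = [0, 1, 2, 3, 4, 5, 6, 7, 8, 12, 13], T = [9, 10, 11, 14]
Cut edges: (8,9), (13,14)

By max-flow min-cut theorem, max flow = min cut = 14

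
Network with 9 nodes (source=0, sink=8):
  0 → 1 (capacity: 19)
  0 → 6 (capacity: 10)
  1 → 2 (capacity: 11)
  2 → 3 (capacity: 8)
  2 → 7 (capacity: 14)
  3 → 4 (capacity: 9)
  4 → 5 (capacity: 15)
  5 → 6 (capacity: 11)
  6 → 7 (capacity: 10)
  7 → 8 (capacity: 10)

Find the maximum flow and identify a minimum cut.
Max flow = 10, Min cut edges: (7,8)

Maximum flow: 10
Minimum cut: (7,8)
Partition: S = [0, 1, 2, 3, 4, 5, 6, 7], T = [8]

Max-flow min-cut theorem verified: both equal 10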